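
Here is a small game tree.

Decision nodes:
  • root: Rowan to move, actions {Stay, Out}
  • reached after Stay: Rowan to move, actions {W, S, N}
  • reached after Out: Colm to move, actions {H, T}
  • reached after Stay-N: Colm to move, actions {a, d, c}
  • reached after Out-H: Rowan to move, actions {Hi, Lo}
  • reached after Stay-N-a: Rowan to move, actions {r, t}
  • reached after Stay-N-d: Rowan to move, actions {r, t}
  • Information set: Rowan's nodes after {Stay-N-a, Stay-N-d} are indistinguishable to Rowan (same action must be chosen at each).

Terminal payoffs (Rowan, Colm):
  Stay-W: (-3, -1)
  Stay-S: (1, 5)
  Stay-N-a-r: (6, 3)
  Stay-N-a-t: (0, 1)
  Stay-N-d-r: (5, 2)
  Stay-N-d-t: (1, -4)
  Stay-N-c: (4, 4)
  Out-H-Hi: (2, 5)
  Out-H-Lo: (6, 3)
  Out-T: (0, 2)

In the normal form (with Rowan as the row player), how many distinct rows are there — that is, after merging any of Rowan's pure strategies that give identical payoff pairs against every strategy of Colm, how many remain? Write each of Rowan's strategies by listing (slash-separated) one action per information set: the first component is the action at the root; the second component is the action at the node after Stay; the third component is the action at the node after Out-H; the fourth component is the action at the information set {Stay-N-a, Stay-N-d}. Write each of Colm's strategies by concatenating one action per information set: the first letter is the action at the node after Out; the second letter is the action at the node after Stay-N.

Rowan has 24 pure strategies: Stay/W/Hi/r, Stay/W/Hi/t, Stay/W/Lo/r, Stay/W/Lo/t, Stay/S/Hi/r, Stay/S/Hi/t, Stay/S/Lo/r, Stay/S/Lo/t, Stay/N/Hi/r, Stay/N/Hi/t, Stay/N/Lo/r, Stay/N/Lo/t, Out/W/Hi/r, Out/W/Hi/t, Out/W/Lo/r, Out/W/Lo/t, Out/S/Hi/r, Out/S/Hi/t, Out/S/Lo/r, Out/S/Lo/t, Out/N/Hi/r, Out/N/Hi/t, Out/N/Lo/r, Out/N/Lo/t. Columns: Ha, Hd, Hc, Ta, Td, Tc.
{Stay/W/Hi/r, Stay/W/Hi/t, Stay/W/Lo/r, Stay/W/Lo/t} → row (-3,-1) (-3,-1) (-3,-1) (-3,-1) (-3,-1) (-3,-1)
{Stay/S/Hi/r, Stay/S/Hi/t, Stay/S/Lo/r, Stay/S/Lo/t} → row (1,5) (1,5) (1,5) (1,5) (1,5) (1,5)
{Stay/N/Hi/r, Stay/N/Lo/r} → row (6,3) (5,2) (4,4) (6,3) (5,2) (4,4)
{Stay/N/Hi/t, Stay/N/Lo/t} → row (0,1) (1,-4) (4,4) (0,1) (1,-4) (4,4)
{Out/W/Hi/r, Out/W/Hi/t, Out/S/Hi/r, Out/S/Hi/t, Out/N/Hi/r, Out/N/Hi/t} → row (2,5) (2,5) (2,5) (0,2) (0,2) (0,2)
{Out/W/Lo/r, Out/W/Lo/t, Out/S/Lo/r, Out/S/Lo/t, Out/N/Lo/r, Out/N/Lo/t} → row (6,3) (6,3) (6,3) (0,2) (0,2) (0,2)
That's 6 distinct rows out of 24 strategies.

6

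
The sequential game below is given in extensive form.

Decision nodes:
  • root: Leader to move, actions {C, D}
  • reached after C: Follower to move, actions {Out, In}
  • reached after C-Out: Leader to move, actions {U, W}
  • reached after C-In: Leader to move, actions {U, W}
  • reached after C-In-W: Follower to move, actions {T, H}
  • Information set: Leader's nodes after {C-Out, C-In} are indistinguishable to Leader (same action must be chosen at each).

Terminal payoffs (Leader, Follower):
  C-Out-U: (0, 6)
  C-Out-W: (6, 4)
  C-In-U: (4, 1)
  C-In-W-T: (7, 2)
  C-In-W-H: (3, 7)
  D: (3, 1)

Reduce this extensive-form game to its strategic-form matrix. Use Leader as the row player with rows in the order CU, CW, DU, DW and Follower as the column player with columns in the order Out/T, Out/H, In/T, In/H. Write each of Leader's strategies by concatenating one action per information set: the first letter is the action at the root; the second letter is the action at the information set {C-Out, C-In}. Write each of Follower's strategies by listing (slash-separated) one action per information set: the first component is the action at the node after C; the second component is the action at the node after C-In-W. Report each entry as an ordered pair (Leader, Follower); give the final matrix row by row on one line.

Row CU: Out/T→(0,6), Out/H→(0,6), In/T→(4,1), In/H→(4,1)
Row CW: Out/T→(6,4), Out/H→(6,4), In/T→(7,2), In/H→(3,7)
Row DU: Out/T→(3,1), Out/H→(3,1), In/T→(3,1), In/H→(3,1)
Row DW: Out/T→(3,1), Out/H→(3,1), In/T→(3,1), In/H→(3,1)

CU: (0,6) (0,6) (4,1) (4,1) | CW: (6,4) (6,4) (7,2) (3,7) | DU: (3,1) (3,1) (3,1) (3,1) | DW: (3,1) (3,1) (3,1) (3,1)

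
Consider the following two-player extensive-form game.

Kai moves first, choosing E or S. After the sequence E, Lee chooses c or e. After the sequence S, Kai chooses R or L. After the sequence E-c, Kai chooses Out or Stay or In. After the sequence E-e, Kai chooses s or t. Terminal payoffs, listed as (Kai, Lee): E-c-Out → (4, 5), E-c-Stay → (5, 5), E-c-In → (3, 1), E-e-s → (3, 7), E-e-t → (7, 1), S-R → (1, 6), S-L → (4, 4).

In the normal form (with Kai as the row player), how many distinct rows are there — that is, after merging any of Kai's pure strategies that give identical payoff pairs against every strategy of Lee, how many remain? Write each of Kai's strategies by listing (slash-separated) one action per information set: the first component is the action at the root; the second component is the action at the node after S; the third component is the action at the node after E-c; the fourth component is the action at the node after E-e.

8

Kai has 24 pure strategies: E/R/Out/s, E/R/Out/t, E/R/Stay/s, E/R/Stay/t, E/R/In/s, E/R/In/t, E/L/Out/s, E/L/Out/t, E/L/Stay/s, E/L/Stay/t, E/L/In/s, E/L/In/t, S/R/Out/s, S/R/Out/t, S/R/Stay/s, S/R/Stay/t, S/R/In/s, S/R/In/t, S/L/Out/s, S/L/Out/t, S/L/Stay/s, S/L/Stay/t, S/L/In/s, S/L/In/t. Columns: c, e.
{E/R/Out/s, E/L/Out/s} → row (4,5) (3,7)
{E/R/Out/t, E/L/Out/t} → row (4,5) (7,1)
{E/R/Stay/s, E/L/Stay/s} → row (5,5) (3,7)
{E/R/Stay/t, E/L/Stay/t} → row (5,5) (7,1)
{E/R/In/s, E/L/In/s} → row (3,1) (3,7)
{E/R/In/t, E/L/In/t} → row (3,1) (7,1)
{S/R/Out/s, S/R/Out/t, S/R/Stay/s, S/R/Stay/t, S/R/In/s, S/R/In/t} → row (1,6) (1,6)
{S/L/Out/s, S/L/Out/t, S/L/Stay/s, S/L/Stay/t, S/L/In/s, S/L/In/t} → row (4,4) (4,4)
That's 8 distinct rows out of 24 strategies.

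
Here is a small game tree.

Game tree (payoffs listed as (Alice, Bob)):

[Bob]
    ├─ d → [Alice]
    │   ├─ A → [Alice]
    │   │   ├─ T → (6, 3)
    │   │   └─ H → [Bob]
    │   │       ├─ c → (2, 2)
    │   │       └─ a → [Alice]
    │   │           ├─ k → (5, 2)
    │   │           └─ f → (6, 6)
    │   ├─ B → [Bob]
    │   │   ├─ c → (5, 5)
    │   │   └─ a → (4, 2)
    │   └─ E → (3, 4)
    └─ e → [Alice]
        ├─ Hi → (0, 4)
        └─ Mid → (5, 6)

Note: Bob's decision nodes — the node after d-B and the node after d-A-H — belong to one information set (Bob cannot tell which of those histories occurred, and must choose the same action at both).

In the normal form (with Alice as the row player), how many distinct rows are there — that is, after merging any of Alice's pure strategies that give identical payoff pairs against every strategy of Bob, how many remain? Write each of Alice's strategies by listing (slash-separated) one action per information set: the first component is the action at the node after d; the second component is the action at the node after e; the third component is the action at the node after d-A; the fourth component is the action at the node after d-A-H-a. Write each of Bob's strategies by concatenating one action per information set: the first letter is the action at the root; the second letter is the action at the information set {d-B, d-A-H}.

Alice has 24 pure strategies: A/Hi/T/k, A/Hi/T/f, A/Hi/H/k, A/Hi/H/f, A/Mid/T/k, A/Mid/T/f, A/Mid/H/k, A/Mid/H/f, B/Hi/T/k, B/Hi/T/f, B/Hi/H/k, B/Hi/H/f, B/Mid/T/k, B/Mid/T/f, B/Mid/H/k, B/Mid/H/f, E/Hi/T/k, E/Hi/T/f, E/Hi/H/k, E/Hi/H/f, E/Mid/T/k, E/Mid/T/f, E/Mid/H/k, E/Mid/H/f. Columns: dc, da, ec, ea.
{A/Hi/T/k, A/Hi/T/f} → row (6,3) (6,3) (0,4) (0,4)
{A/Hi/H/k} → row (2,2) (5,2) (0,4) (0,4)
{A/Hi/H/f} → row (2,2) (6,6) (0,4) (0,4)
{A/Mid/T/k, A/Mid/T/f} → row (6,3) (6,3) (5,6) (5,6)
{A/Mid/H/k} → row (2,2) (5,2) (5,6) (5,6)
{A/Mid/H/f} → row (2,2) (6,6) (5,6) (5,6)
{B/Hi/T/k, B/Hi/T/f, B/Hi/H/k, B/Hi/H/f} → row (5,5) (4,2) (0,4) (0,4)
{B/Mid/T/k, B/Mid/T/f, B/Mid/H/k, B/Mid/H/f} → row (5,5) (4,2) (5,6) (5,6)
{E/Hi/T/k, E/Hi/T/f, E/Hi/H/k, E/Hi/H/f} → row (3,4) (3,4) (0,4) (0,4)
{E/Mid/T/k, E/Mid/T/f, E/Mid/H/k, E/Mid/H/f} → row (3,4) (3,4) (5,6) (5,6)
That's 10 distinct rows out of 24 strategies.

10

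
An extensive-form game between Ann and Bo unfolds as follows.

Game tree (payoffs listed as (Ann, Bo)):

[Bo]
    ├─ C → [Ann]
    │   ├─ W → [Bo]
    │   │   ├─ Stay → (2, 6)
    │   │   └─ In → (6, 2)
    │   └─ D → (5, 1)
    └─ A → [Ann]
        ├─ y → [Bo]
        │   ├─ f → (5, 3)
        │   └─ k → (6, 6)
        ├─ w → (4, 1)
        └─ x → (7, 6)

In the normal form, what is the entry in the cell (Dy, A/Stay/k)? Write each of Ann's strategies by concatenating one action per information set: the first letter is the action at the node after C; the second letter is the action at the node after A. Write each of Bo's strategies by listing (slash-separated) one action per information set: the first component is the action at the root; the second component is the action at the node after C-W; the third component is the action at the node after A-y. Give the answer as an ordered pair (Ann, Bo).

Trace the play path from the root:
  Bo plays A
  Ann plays y at [A]
  Bo plays k at [A-y]
→ terminal payoff (6, 6).
(Ann's choice at the node after C is never reached on this path, so it doesn't affect the outcome.)

(6, 6)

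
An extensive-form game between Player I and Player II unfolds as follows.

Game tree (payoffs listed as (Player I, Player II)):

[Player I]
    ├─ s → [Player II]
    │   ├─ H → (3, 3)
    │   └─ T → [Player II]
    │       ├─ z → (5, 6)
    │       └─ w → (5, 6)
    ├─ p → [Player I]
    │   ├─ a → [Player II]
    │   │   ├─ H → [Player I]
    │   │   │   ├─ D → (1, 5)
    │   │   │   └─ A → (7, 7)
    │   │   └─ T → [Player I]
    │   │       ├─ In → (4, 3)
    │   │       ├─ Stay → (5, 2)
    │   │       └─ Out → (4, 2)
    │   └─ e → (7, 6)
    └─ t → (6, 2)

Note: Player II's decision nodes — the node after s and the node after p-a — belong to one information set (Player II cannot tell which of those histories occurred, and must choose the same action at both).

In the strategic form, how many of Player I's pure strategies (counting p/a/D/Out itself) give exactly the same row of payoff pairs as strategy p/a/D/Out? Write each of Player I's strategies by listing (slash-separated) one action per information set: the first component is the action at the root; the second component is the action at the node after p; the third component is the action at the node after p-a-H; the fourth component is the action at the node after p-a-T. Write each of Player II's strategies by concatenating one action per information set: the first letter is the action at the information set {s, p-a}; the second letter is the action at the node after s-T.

Row for p/a/D/Out (columns Hz, Hw, Tz, Tw): (1,5) (1,5) (4,2) (4,2).
Every one of Player I's information sets is on the play path for some reply by Player II when Player I follows p/a/D/Out.
Changing the action at any of them therefore changes at least one column, so only p/a/D/Out itself gives this row.

1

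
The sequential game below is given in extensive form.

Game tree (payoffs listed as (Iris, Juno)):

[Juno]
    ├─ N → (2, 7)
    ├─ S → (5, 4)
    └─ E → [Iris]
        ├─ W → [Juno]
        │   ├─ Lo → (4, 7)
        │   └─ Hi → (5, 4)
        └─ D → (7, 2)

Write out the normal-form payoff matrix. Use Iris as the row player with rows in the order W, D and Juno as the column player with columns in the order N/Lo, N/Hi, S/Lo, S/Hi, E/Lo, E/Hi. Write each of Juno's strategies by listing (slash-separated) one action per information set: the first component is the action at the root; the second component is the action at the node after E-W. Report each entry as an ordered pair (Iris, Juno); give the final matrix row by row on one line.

Row W: N/Lo→(2,7), N/Hi→(2,7), S/Lo→(5,4), S/Hi→(5,4), E/Lo→(4,7), E/Hi→(5,4)
Row D: N/Lo→(2,7), N/Hi→(2,7), S/Lo→(5,4), S/Hi→(5,4), E/Lo→(7,2), E/Hi→(7,2)

W: (2,7) (2,7) (5,4) (5,4) (4,7) (5,4) | D: (2,7) (2,7) (5,4) (5,4) (7,2) (7,2)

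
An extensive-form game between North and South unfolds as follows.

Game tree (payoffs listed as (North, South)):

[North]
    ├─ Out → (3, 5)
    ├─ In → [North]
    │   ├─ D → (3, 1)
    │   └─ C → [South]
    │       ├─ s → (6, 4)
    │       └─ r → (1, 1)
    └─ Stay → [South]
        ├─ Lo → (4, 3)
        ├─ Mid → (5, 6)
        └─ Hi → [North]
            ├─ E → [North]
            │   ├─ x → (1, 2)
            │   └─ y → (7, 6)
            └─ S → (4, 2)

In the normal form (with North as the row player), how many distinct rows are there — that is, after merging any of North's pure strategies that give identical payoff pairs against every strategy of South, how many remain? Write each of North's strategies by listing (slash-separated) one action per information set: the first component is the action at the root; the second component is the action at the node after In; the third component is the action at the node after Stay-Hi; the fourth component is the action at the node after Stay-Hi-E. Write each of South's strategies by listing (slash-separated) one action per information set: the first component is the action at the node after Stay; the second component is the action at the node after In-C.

North has 24 pure strategies: Out/D/E/x, Out/D/E/y, Out/D/S/x, Out/D/S/y, Out/C/E/x, Out/C/E/y, Out/C/S/x, Out/C/S/y, In/D/E/x, In/D/E/y, In/D/S/x, In/D/S/y, In/C/E/x, In/C/E/y, In/C/S/x, In/C/S/y, Stay/D/E/x, Stay/D/E/y, Stay/D/S/x, Stay/D/S/y, Stay/C/E/x, Stay/C/E/y, Stay/C/S/x, Stay/C/S/y. Columns: Lo/s, Lo/r, Mid/s, Mid/r, Hi/s, Hi/r.
{Out/D/E/x, Out/D/E/y, Out/D/S/x, Out/D/S/y, Out/C/E/x, Out/C/E/y, Out/C/S/x, Out/C/S/y} → row (3,5) (3,5) (3,5) (3,5) (3,5) (3,5)
{In/D/E/x, In/D/E/y, In/D/S/x, In/D/S/y} → row (3,1) (3,1) (3,1) (3,1) (3,1) (3,1)
{In/C/E/x, In/C/E/y, In/C/S/x, In/C/S/y} → row (6,4) (1,1) (6,4) (1,1) (6,4) (1,1)
{Stay/D/E/x, Stay/C/E/x} → row (4,3) (4,3) (5,6) (5,6) (1,2) (1,2)
{Stay/D/E/y, Stay/C/E/y} → row (4,3) (4,3) (5,6) (5,6) (7,6) (7,6)
{Stay/D/S/x, Stay/D/S/y, Stay/C/S/x, Stay/C/S/y} → row (4,3) (4,3) (5,6) (5,6) (4,2) (4,2)
That's 6 distinct rows out of 24 strategies.

6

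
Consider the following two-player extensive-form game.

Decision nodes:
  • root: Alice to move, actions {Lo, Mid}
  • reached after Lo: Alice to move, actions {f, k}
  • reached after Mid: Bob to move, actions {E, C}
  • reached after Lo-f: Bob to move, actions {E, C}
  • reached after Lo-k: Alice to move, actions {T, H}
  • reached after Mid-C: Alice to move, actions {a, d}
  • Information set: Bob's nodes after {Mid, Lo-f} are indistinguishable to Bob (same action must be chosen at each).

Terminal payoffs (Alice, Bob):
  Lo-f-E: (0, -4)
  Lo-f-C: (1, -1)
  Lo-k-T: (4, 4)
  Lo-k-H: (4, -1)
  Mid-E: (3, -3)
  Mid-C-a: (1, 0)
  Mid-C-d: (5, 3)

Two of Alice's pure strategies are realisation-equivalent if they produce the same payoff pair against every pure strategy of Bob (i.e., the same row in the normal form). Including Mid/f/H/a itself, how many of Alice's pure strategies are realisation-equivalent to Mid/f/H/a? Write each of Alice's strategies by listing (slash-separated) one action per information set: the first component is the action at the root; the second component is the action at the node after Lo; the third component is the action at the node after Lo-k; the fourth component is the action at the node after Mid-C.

4

Row for Mid/f/H/a (columns E, C): (3,-3) (1,0).
Under Mid/f/H/a, Alice's choice at the node after Lo and at the node after Lo-k can never be reached regardless of what Bob does, so varying those choices leaves every outcome unchanged.
Holding the reachable choices fixed and varying the unreachable ones freely already gives 2 × 2 = 4 equivalent strategies.
No other strategy reproduces this row, so those 4 are the full class: Mid/f/T/a, Mid/f/H/a, Mid/k/T/a, Mid/k/H/a.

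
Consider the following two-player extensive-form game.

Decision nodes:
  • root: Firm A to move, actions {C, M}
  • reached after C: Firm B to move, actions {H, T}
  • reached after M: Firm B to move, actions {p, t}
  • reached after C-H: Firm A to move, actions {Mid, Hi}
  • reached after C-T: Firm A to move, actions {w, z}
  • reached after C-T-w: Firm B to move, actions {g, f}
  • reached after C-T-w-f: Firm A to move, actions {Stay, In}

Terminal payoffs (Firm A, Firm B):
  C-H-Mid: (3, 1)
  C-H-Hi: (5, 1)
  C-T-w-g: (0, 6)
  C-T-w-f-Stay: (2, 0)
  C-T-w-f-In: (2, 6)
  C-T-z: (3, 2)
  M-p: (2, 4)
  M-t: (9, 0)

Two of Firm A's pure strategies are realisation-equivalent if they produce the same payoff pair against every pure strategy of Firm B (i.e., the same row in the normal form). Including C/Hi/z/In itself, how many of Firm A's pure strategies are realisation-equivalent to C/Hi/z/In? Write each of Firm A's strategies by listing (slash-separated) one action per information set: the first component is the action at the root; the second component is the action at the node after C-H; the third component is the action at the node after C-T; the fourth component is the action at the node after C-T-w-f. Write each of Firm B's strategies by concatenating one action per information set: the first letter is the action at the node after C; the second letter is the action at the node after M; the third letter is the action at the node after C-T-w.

2

Row for C/Hi/z/In (columns Hpg, Hpf, Htg, Htf, Tpg, Tpf, Ttg, Ttf): (5,1) (5,1) (5,1) (5,1) (3,2) (3,2) (3,2) (3,2).
Under C/Hi/z/In, Firm A's choice at the node after C-T-w-f can never be reached regardless of what Firm B does, so varying those choices leaves every outcome unchanged.
Holding the reachable choices fixed and varying the unreachable one freely already gives 2 equivalent strategies.
No other strategy reproduces this row, so those 2 are the full class: C/Hi/z/Stay, C/Hi/z/In.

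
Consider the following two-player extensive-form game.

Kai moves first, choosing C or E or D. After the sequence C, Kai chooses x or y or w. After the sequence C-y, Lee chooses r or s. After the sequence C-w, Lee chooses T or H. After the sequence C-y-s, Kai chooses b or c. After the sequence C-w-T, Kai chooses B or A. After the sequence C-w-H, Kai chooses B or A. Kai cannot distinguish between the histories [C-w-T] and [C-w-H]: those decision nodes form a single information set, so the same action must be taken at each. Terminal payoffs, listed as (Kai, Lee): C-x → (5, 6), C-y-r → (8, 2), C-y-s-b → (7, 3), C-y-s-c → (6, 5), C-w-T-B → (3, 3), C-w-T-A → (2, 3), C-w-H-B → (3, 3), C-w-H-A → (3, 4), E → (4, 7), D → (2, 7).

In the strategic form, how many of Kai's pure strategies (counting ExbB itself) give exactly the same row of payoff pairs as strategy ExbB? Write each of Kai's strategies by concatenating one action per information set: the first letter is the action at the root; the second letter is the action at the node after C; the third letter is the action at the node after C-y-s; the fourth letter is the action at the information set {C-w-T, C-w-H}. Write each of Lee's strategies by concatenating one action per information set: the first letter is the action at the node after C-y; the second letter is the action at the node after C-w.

Row for ExbB (columns rT, rH, sT, sH): (4,7) (4,7) (4,7) (4,7).
Under ExbB, Kai's choice at the node after C and at the node after C-y-s and at the information set {C-w-T, C-w-H} can never be reached regardless of what Lee does, so varying those choices leaves every outcome unchanged.
Holding the reachable choices fixed and varying the unreachable ones freely already gives 3 × 2 × 2 = 12 equivalent strategies.
No other strategy reproduces this row, so those 12 are the full class: ExbB, ExbA, ExcB, ExcA, EybB, EybA, EycB, EycA, EwbB, EwbA, EwcB, EwcA.

12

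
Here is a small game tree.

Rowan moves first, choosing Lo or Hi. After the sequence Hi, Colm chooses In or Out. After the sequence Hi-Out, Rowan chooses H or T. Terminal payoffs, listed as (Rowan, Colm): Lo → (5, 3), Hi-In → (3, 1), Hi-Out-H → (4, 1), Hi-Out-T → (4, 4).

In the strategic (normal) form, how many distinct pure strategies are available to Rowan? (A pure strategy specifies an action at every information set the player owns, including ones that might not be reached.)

Rowan owns the root with actions {Lo, Hi} — two choices.
Rowan owns the node after Hi-Out with actions {H, T} — two choices.
A pure strategy fixes one action at each information set independently, so the count is the product 2 × 2 = 4.

4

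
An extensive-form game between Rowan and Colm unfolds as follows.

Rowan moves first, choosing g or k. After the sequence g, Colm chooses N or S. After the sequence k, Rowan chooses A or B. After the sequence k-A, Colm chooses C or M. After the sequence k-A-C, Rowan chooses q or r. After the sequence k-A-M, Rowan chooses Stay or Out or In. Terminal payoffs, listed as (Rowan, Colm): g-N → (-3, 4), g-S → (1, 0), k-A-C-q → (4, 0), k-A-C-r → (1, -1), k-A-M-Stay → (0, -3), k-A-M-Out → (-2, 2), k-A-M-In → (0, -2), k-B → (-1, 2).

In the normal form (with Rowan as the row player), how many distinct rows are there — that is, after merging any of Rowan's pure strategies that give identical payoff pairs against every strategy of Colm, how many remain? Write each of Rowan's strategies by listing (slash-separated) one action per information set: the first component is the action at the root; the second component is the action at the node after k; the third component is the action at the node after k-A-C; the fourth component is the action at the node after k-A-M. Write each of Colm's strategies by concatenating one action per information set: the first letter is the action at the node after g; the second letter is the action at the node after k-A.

8

Rowan has 24 pure strategies: g/A/q/Stay, g/A/q/Out, g/A/q/In, g/A/r/Stay, g/A/r/Out, g/A/r/In, g/B/q/Stay, g/B/q/Out, g/B/q/In, g/B/r/Stay, g/B/r/Out, g/B/r/In, k/A/q/Stay, k/A/q/Out, k/A/q/In, k/A/r/Stay, k/A/r/Out, k/A/r/In, k/B/q/Stay, k/B/q/Out, k/B/q/In, k/B/r/Stay, k/B/r/Out, k/B/r/In. Columns: NC, NM, SC, SM.
{g/A/q/Stay, g/A/q/Out, g/A/q/In, g/A/r/Stay, g/A/r/Out, g/A/r/In, g/B/q/Stay, g/B/q/Out, g/B/q/In, g/B/r/Stay, g/B/r/Out, g/B/r/In} → row (-3,4) (-3,4) (1,0) (1,0)
{k/A/q/Stay} → row (4,0) (0,-3) (4,0) (0,-3)
{k/A/q/Out} → row (4,0) (-2,2) (4,0) (-2,2)
{k/A/q/In} → row (4,0) (0,-2) (4,0) (0,-2)
{k/A/r/Stay} → row (1,-1) (0,-3) (1,-1) (0,-3)
{k/A/r/Out} → row (1,-1) (-2,2) (1,-1) (-2,2)
{k/A/r/In} → row (1,-1) (0,-2) (1,-1) (0,-2)
{k/B/q/Stay, k/B/q/Out, k/B/q/In, k/B/r/Stay, k/B/r/Out, k/B/r/In} → row (-1,2) (-1,2) (-1,2) (-1,2)
That's 8 distinct rows out of 24 strategies.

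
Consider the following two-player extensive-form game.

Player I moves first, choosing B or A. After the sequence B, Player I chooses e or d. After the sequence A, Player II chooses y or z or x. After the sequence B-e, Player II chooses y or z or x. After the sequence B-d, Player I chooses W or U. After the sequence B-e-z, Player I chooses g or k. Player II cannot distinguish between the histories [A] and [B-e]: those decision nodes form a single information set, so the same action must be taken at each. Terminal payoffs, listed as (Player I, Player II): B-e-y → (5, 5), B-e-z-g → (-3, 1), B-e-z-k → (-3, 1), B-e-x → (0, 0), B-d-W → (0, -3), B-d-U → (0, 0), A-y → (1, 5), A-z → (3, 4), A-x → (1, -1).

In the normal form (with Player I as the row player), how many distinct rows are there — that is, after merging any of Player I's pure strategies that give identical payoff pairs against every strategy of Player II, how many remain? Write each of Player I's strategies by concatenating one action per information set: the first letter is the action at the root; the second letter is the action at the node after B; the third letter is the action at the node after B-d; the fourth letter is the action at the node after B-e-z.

4

Player I has 16 pure strategies: BeWg, BeWk, BeUg, BeUk, BdWg, BdWk, BdUg, BdUk, AeWg, AeWk, AeUg, AeUk, AdWg, AdWk, AdUg, AdUk. Columns: y, z, x.
{BeWg, BeWk, BeUg, BeUk} → row (5,5) (-3,1) (0,0)
{BdWg, BdWk} → row (0,-3) (0,-3) (0,-3)
{BdUg, BdUk} → row (0,0) (0,0) (0,0)
{AeWg, AeWk, AeUg, AeUk, AdWg, AdWk, AdUg, AdUk} → row (1,5) (3,4) (1,-1)
That's 4 distinct rows out of 16 strategies.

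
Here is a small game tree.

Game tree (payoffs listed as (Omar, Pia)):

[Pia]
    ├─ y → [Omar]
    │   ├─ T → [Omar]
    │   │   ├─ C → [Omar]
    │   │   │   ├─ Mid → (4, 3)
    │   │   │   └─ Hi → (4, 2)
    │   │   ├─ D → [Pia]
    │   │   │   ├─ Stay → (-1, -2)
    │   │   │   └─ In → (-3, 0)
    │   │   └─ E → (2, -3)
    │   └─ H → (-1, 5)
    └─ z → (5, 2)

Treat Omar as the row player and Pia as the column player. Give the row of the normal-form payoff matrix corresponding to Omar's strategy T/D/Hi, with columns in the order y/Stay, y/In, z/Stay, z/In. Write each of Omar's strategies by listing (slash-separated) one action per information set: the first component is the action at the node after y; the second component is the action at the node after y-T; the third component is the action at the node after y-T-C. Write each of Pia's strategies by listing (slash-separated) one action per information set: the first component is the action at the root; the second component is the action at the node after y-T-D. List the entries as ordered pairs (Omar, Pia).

vs y/Stay: Pia plays y → Omar plays T at [y] → Omar plays D at [y-T] → Pia plays Stay at [y-T-D] → (-1, -2)
vs y/In: Pia plays y → Omar plays T at [y] → Omar plays D at [y-T] → Pia plays In at [y-T-D] → (-3, 0)
vs z/Stay: Pia plays z → (5, 2)
vs z/In: Pia plays z → (5, 2)

(-1,-2) (-3,0) (5,2) (5,2)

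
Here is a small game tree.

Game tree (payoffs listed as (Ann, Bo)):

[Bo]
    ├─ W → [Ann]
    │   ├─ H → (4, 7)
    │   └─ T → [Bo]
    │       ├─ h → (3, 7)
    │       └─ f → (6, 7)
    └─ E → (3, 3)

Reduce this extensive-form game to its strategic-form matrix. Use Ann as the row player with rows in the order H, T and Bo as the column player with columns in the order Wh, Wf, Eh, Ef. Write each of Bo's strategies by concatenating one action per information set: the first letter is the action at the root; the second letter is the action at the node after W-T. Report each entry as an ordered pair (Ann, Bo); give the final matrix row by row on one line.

H: (4,7) (4,7) (3,3) (3,3) | T: (3,7) (6,7) (3,3) (3,3)

Row H: Wh→(4,7), Wf→(4,7), Eh→(3,3), Ef→(3,3)
Row T: Wh→(3,7), Wf→(6,7), Eh→(3,3), Ef→(3,3)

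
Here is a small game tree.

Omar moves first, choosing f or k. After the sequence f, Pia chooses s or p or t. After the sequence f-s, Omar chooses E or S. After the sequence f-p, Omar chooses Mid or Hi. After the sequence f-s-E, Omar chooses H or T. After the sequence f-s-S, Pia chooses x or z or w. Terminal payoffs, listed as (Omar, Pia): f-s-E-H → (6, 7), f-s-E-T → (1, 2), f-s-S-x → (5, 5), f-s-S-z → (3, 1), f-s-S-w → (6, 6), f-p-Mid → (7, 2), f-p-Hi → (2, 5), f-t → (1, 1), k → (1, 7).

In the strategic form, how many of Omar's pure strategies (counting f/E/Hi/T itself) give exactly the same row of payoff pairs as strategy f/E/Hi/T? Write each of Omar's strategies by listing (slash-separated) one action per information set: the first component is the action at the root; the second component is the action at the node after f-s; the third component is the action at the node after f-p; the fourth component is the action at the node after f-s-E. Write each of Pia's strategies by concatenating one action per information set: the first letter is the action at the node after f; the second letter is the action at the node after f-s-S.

Row for f/E/Hi/T (columns sx, sz, sw, px, pz, pw, tx, tz, tw): (1,2) (1,2) (1,2) (2,5) (2,5) (2,5) (1,1) (1,1) (1,1).
Every one of Omar's information sets is on the play path for some reply by Pia when Omar follows f/E/Hi/T.
Changing the action at any of them therefore changes at least one column, so only f/E/Hi/T itself gives this row.

1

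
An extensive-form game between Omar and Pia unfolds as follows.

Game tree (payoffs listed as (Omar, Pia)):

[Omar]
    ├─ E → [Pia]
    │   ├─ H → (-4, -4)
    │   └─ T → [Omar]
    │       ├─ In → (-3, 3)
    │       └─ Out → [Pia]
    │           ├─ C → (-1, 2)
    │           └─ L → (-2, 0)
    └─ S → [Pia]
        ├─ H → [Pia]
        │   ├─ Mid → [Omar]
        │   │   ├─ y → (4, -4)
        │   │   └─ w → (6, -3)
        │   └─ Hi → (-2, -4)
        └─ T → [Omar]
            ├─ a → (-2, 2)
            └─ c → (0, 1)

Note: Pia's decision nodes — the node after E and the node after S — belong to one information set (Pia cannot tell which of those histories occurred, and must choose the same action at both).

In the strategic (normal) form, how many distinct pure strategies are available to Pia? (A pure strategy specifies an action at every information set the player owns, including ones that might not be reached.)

Pia owns the information set {E, S} with actions {H, T} — two choices.
Pia owns the node after S-H with actions {Mid, Hi} — two choices.
Pia owns the node after E-T-Out with actions {C, L} — two choices.
A pure strategy fixes one action at each information set independently, so the count is the product 2 × 2 × 2 = 8.

8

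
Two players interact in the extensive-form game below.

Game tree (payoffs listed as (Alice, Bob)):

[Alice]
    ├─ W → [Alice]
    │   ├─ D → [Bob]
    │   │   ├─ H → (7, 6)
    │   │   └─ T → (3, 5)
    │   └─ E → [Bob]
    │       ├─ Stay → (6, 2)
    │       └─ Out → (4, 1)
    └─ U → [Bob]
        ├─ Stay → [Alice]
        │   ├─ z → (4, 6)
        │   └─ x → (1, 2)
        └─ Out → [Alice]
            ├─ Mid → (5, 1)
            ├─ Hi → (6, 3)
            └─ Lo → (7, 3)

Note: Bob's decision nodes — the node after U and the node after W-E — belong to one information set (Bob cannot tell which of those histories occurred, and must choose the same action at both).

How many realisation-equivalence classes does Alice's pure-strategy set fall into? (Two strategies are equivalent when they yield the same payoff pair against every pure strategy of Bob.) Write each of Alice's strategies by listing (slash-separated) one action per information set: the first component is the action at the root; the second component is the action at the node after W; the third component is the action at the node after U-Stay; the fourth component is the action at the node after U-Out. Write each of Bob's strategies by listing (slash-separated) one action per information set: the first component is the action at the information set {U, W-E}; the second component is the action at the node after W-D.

Alice has 24 pure strategies: W/D/z/Mid, W/D/z/Hi, W/D/z/Lo, W/D/x/Mid, W/D/x/Hi, W/D/x/Lo, W/E/z/Mid, W/E/z/Hi, W/E/z/Lo, W/E/x/Mid, W/E/x/Hi, W/E/x/Lo, U/D/z/Mid, U/D/z/Hi, U/D/z/Lo, U/D/x/Mid, U/D/x/Hi, U/D/x/Lo, U/E/z/Mid, U/E/z/Hi, U/E/z/Lo, U/E/x/Mid, U/E/x/Hi, U/E/x/Lo. Columns: Stay/H, Stay/T, Out/H, Out/T.
{W/D/z/Mid, W/D/z/Hi, W/D/z/Lo, W/D/x/Mid, W/D/x/Hi, W/D/x/Lo} → row (7,6) (3,5) (7,6) (3,5)
{W/E/z/Mid, W/E/z/Hi, W/E/z/Lo, W/E/x/Mid, W/E/x/Hi, W/E/x/Lo} → row (6,2) (6,2) (4,1) (4,1)
{U/D/z/Mid, U/E/z/Mid} → row (4,6) (4,6) (5,1) (5,1)
{U/D/z/Hi, U/E/z/Hi} → row (4,6) (4,6) (6,3) (6,3)
{U/D/z/Lo, U/E/z/Lo} → row (4,6) (4,6) (7,3) (7,3)
{U/D/x/Mid, U/E/x/Mid} → row (1,2) (1,2) (5,1) (5,1)
{U/D/x/Hi, U/E/x/Hi} → row (1,2) (1,2) (6,3) (6,3)
{U/D/x/Lo, U/E/x/Lo} → row (1,2) (1,2) (7,3) (7,3)
That's 8 distinct rows out of 24 strategies.

8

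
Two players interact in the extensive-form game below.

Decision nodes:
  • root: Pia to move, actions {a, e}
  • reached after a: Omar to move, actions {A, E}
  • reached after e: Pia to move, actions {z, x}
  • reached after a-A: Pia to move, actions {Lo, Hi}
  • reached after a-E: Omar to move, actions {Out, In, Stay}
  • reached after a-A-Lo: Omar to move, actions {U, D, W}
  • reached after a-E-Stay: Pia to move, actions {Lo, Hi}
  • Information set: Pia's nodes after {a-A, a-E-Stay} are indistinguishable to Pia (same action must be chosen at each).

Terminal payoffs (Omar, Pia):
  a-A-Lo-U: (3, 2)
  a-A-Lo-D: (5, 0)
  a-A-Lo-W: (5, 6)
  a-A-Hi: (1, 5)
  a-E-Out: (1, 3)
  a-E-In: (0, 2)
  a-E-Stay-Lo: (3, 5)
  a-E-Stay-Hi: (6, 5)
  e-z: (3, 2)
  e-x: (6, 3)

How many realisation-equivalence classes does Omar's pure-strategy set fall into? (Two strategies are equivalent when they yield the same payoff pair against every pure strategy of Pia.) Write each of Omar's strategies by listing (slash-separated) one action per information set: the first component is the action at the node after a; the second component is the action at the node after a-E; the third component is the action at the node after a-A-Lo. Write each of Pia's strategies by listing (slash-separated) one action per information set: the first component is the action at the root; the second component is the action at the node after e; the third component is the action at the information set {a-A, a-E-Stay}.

6

Omar has 18 pure strategies: A/Out/U, A/Out/D, A/Out/W, A/In/U, A/In/D, A/In/W, A/Stay/U, A/Stay/D, A/Stay/W, E/Out/U, E/Out/D, E/Out/W, E/In/U, E/In/D, E/In/W, E/Stay/U, E/Stay/D, E/Stay/W. Columns: a/z/Lo, a/z/Hi, a/x/Lo, a/x/Hi, e/z/Lo, e/z/Hi, e/x/Lo, e/x/Hi.
{A/Out/U, A/In/U, A/Stay/U} → row (3,2) (1,5) (3,2) (1,5) (3,2) (3,2) (6,3) (6,3)
{A/Out/D, A/In/D, A/Stay/D} → row (5,0) (1,5) (5,0) (1,5) (3,2) (3,2) (6,3) (6,3)
{A/Out/W, A/In/W, A/Stay/W} → row (5,6) (1,5) (5,6) (1,5) (3,2) (3,2) (6,3) (6,3)
{E/Out/U, E/Out/D, E/Out/W} → row (1,3) (1,3) (1,3) (1,3) (3,2) (3,2) (6,3) (6,3)
{E/In/U, E/In/D, E/In/W} → row (0,2) (0,2) (0,2) (0,2) (3,2) (3,2) (6,3) (6,3)
{E/Stay/U, E/Stay/D, E/Stay/W} → row (3,5) (6,5) (3,5) (6,5) (3,2) (3,2) (6,3) (6,3)
That's 6 distinct rows out of 18 strategies.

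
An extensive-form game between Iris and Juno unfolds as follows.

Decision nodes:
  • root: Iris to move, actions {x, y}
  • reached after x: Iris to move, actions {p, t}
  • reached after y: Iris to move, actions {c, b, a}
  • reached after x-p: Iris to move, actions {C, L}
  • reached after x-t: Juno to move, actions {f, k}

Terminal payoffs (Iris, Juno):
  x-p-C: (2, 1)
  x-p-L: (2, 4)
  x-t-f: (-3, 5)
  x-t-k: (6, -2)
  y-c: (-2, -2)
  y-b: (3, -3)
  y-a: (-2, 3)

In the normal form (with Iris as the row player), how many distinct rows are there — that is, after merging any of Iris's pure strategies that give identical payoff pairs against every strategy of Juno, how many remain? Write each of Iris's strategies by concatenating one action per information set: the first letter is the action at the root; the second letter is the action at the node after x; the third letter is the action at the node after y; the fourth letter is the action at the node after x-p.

Iris has 24 pure strategies: xpcC, xpcL, xpbC, xpbL, xpaC, xpaL, xtcC, xtcL, xtbC, xtbL, xtaC, xtaL, ypcC, ypcL, ypbC, ypbL, ypaC, ypaL, ytcC, ytcL, ytbC, ytbL, ytaC, ytaL. Columns: f, k.
{xpcC, xpbC, xpaC} → row (2,1) (2,1)
{xpcL, xpbL, xpaL} → row (2,4) (2,4)
{xtcC, xtcL, xtbC, xtbL, xtaC, xtaL} → row (-3,5) (6,-2)
{ypcC, ypcL, ytcC, ytcL} → row (-2,-2) (-2,-2)
{ypbC, ypbL, ytbC, ytbL} → row (3,-3) (3,-3)
{ypaC, ypaL, ytaC, ytaL} → row (-2,3) (-2,3)
That's 6 distinct rows out of 24 strategies.

6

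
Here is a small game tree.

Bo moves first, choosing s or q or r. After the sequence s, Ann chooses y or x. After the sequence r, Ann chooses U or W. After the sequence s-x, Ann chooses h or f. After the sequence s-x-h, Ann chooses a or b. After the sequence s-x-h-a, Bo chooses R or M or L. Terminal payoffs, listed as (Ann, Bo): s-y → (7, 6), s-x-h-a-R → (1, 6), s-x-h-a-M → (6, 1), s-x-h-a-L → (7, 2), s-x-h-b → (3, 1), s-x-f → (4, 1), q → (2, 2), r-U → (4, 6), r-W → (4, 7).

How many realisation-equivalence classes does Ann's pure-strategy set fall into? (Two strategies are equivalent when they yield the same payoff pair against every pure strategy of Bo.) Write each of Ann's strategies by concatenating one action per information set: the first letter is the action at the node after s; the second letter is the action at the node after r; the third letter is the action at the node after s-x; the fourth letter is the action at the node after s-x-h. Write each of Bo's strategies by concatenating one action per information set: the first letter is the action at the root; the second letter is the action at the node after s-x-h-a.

Ann has 16 pure strategies: yUha, yUhb, yUfa, yUfb, yWha, yWhb, yWfa, yWfb, xUha, xUhb, xUfa, xUfb, xWha, xWhb, xWfa, xWfb. Columns: sR, sM, sL, qR, qM, qL, rR, rM, rL.
{yUha, yUhb, yUfa, yUfb} → row (7,6) (7,6) (7,6) (2,2) (2,2) (2,2) (4,6) (4,6) (4,6)
{yWha, yWhb, yWfa, yWfb} → row (7,6) (7,6) (7,6) (2,2) (2,2) (2,2) (4,7) (4,7) (4,7)
{xUha} → row (1,6) (6,1) (7,2) (2,2) (2,2) (2,2) (4,6) (4,6) (4,6)
{xUhb} → row (3,1) (3,1) (3,1) (2,2) (2,2) (2,2) (4,6) (4,6) (4,6)
{xUfa, xUfb} → row (4,1) (4,1) (4,1) (2,2) (2,2) (2,2) (4,6) (4,6) (4,6)
{xWha} → row (1,6) (6,1) (7,2) (2,2) (2,2) (2,2) (4,7) (4,7) (4,7)
{xWhb} → row (3,1) (3,1) (3,1) (2,2) (2,2) (2,2) (4,7) (4,7) (4,7)
{xWfa, xWfb} → row (4,1) (4,1) (4,1) (2,2) (2,2) (2,2) (4,7) (4,7) (4,7)
That's 8 distinct rows out of 16 strategies.

8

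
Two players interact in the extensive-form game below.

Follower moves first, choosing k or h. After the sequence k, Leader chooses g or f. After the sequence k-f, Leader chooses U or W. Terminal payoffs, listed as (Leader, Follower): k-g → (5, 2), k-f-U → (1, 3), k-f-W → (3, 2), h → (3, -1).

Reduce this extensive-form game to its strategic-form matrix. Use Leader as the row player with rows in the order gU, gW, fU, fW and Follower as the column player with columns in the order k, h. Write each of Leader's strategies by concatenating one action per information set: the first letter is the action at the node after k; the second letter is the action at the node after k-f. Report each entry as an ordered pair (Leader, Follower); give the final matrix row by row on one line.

gU: (5,2) (3,-1) | gW: (5,2) (3,-1) | fU: (1,3) (3,-1) | fW: (3,2) (3,-1)

Row gU: k→(5,2), h→(3,-1)
Row gW: k→(5,2), h→(3,-1)
Row fU: k→(1,3), h→(3,-1)
Row fW: k→(3,2), h→(3,-1)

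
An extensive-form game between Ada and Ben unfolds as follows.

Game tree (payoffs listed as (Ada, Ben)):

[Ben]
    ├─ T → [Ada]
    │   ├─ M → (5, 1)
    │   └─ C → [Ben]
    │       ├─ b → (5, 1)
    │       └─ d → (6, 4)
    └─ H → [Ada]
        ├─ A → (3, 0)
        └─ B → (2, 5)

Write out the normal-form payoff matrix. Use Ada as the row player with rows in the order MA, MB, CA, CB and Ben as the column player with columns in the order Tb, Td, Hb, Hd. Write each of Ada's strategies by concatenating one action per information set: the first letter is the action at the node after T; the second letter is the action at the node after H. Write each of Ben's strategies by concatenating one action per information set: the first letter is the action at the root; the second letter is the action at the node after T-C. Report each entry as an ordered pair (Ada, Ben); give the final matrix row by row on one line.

MA: (5,1) (5,1) (3,0) (3,0) | MB: (5,1) (5,1) (2,5) (2,5) | CA: (5,1) (6,4) (3,0) (3,0) | CB: (5,1) (6,4) (2,5) (2,5)

           Tb       Td       Hb       Hd
  MA    (5,1)    (5,1)    (3,0)    (3,0)
  MB    (5,1)    (5,1)    (2,5)    (2,5)
  CA    (5,1)    (6,4)    (3,0)    (3,0)
  CB    (5,1)    (6,4)    (2,5)    (2,5)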